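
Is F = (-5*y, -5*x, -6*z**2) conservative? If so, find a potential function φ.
Yes, F is conservative. φ = -5*x*y - 2*z**3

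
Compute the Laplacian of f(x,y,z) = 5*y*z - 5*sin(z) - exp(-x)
5*sin(z) - exp(-x)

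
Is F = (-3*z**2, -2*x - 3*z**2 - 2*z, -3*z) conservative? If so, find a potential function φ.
No, ∇×F = (6*z + 2, -6*z, -2) ≠ 0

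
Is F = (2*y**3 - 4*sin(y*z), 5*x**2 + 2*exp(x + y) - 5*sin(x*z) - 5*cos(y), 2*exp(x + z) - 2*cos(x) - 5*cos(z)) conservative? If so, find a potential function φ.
No, ∇×F = (5*x*cos(x*z), -4*y*cos(y*z) - 2*exp(x + z) - 2*sin(x), 10*x - 6*y**2 - 5*z*cos(x*z) + 4*z*cos(y*z) + 2*exp(x + y)) ≠ 0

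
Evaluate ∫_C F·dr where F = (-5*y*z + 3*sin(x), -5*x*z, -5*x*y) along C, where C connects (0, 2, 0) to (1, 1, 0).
3 - 3*cos(1)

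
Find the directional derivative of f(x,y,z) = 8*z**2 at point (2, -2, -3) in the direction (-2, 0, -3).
144*sqrt(13)/13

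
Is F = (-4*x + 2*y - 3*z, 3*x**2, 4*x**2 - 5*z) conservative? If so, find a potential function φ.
No, ∇×F = (0, -8*x - 3, 6*x - 2) ≠ 0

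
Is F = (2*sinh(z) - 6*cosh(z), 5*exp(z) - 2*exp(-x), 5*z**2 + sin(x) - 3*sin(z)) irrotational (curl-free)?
No, ∇×F = (-5*exp(z), -cos(x) - 6*sinh(z) + 2*cosh(z), 2*exp(-x))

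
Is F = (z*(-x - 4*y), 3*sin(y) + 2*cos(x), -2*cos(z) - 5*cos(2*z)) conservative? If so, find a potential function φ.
No, ∇×F = (0, -x - 4*y, 4*z - 2*sin(x)) ≠ 0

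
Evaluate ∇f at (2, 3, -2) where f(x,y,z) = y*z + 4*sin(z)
(0, -2, 4*cos(2) + 3)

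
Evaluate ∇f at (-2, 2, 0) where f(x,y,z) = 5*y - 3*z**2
(0, 5, 0)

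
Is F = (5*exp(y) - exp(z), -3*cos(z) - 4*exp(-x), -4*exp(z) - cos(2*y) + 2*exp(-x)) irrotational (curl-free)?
No, ∇×F = (2*sin(2*y) - 3*sin(z), -exp(z) + 2*exp(-x), -5*exp(y) + 4*exp(-x))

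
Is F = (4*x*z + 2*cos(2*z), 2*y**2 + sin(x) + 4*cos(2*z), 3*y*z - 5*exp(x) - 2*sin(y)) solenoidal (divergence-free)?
No, ∇·F = 7*y + 4*z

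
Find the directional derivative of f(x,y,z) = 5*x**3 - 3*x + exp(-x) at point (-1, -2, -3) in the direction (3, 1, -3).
3*sqrt(19)*(12 - E)/19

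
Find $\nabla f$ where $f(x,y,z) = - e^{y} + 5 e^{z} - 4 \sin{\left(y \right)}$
(0, -exp(y) - 4*cos(y), 5*exp(z))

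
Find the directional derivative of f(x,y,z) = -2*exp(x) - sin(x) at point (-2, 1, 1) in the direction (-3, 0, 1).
3*sqrt(10)*(exp(2)*cos(2) + 2)*exp(-2)/10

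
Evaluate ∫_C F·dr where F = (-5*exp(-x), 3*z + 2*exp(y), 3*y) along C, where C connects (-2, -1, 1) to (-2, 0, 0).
5 - 2*exp(-1)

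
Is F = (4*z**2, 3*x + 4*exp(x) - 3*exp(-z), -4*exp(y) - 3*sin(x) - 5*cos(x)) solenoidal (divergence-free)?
Yes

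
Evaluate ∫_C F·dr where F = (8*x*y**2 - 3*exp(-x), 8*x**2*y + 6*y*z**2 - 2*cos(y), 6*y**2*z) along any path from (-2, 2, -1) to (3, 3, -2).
-3*exp(2) - 2*sin(3) + 3*exp(-3) + 2*sin(2) + 356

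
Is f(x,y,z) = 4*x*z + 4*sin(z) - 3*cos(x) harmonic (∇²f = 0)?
No, ∇²f = -4*sin(z) + 3*cos(x)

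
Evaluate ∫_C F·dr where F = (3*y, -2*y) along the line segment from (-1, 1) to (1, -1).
0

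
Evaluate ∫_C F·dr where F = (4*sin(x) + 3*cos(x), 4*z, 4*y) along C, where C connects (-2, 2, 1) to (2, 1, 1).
-4 + 6*sin(2)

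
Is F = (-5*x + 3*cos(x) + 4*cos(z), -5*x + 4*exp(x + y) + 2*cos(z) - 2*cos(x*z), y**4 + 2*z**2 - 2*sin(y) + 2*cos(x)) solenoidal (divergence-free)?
No, ∇·F = 4*z + 4*exp(x + y) - 3*sin(x) - 5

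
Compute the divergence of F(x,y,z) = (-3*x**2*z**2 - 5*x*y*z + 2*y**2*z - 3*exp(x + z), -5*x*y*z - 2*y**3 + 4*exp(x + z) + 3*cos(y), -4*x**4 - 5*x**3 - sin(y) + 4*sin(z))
-6*x*z**2 - 5*x*z - 6*y**2 - 5*y*z - 3*exp(x + z) - 3*sin(y) + 4*cos(z)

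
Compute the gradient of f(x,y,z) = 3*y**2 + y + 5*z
(0, 6*y + 1, 5)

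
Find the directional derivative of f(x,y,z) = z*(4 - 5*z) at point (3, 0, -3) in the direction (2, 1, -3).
-51*sqrt(14)/7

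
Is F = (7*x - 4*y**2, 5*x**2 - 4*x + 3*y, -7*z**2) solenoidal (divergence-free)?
No, ∇·F = 10 - 14*z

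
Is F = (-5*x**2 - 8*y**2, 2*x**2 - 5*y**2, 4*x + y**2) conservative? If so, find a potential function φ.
No, ∇×F = (2*y, -4, 4*x + 16*y) ≠ 0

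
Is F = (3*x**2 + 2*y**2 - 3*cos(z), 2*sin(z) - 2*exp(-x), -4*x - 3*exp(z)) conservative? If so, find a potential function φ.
No, ∇×F = (-2*cos(z), 3*sin(z) + 4, -4*y + 2*exp(-x)) ≠ 0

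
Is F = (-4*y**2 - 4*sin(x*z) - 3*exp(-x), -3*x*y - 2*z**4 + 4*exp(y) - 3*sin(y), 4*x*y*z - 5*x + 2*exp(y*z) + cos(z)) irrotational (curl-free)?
No, ∇×F = (2*z*(2*x + 4*z**2 + exp(y*z)), -4*x*cos(x*z) - 4*y*z + 5, 5*y)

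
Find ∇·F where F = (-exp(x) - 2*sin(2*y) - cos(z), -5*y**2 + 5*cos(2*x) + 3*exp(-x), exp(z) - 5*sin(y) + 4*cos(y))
-10*y - exp(x) + exp(z)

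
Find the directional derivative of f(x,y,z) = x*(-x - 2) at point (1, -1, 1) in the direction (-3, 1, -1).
12*sqrt(11)/11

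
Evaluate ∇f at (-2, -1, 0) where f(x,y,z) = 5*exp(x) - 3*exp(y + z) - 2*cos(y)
(5*exp(-2), -2*sin(1) - 3*exp(-1), -3*exp(-1))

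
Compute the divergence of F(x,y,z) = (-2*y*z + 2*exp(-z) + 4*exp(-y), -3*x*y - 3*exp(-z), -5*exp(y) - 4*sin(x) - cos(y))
-3*x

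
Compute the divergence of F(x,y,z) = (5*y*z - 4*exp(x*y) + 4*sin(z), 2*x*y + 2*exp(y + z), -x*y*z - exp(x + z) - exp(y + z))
-x*y + 2*x - 4*y*exp(x*y) - exp(x + z) + exp(y + z)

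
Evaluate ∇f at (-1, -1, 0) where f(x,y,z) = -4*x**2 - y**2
(8, 2, 0)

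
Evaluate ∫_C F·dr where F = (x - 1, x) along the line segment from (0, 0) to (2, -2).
-2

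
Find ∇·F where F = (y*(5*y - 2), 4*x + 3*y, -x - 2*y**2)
3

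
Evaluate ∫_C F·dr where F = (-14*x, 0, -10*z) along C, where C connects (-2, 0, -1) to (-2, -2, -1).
0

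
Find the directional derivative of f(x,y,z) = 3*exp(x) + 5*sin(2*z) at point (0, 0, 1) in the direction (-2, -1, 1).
sqrt(6)*(-3 + 5*cos(2))/3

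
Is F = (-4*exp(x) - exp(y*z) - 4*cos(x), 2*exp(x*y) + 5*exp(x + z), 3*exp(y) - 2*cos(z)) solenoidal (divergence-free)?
No, ∇·F = 2*x*exp(x*y) - 4*exp(x) + 4*sin(x) + 2*sin(z)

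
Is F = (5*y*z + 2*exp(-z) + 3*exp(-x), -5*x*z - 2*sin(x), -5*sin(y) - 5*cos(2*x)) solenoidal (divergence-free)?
No, ∇·F = -3*exp(-x)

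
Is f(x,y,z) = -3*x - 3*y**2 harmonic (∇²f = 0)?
No, ∇²f = -6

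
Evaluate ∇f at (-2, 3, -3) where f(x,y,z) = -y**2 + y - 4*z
(0, -5, -4)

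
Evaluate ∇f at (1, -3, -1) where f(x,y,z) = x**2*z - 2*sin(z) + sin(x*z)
(-2 - cos(1), 0, 1 - cos(1))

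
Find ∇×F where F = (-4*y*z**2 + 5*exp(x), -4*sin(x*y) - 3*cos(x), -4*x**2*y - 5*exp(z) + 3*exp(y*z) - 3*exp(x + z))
(-4*x**2 + 3*z*exp(y*z), 8*x*y - 8*y*z + 3*exp(x + z), -4*y*cos(x*y) + 4*z**2 + 3*sin(x))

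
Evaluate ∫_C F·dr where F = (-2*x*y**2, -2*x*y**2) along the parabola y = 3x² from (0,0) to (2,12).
-15168/7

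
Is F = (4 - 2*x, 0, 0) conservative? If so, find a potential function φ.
Yes, F is conservative. φ = x*(4 - x)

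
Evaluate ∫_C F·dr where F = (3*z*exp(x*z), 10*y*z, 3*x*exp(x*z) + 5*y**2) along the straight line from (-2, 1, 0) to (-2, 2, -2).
-43 + 3*exp(4)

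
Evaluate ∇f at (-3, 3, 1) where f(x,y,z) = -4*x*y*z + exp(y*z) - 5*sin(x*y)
(-12 - 15*cos(9), 15*cos(9) + 12 + exp(3), 36 + 3*exp(3))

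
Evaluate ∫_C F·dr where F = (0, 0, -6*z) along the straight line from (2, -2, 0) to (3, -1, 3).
-27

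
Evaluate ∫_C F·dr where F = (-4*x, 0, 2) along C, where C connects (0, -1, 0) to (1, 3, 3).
4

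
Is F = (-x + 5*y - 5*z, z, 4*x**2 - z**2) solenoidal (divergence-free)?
No, ∇·F = -2*z - 1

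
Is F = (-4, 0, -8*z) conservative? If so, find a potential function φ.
Yes, F is conservative. φ = -4*x - 4*z**2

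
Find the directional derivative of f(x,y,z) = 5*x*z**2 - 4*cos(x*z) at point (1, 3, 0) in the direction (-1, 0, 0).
0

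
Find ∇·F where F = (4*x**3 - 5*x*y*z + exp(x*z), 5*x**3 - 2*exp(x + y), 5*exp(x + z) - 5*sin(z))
12*x**2 - 5*y*z + z*exp(x*z) - 2*exp(x + y) + 5*exp(x + z) - 5*cos(z)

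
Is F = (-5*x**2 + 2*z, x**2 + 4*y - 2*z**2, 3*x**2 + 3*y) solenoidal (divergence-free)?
No, ∇·F = 4 - 10*x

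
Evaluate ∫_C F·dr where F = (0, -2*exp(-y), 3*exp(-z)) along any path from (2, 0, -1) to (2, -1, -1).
-2 + 2*E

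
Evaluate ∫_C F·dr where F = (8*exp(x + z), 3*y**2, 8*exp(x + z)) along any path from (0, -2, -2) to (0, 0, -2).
8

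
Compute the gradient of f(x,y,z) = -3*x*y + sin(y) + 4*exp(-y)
(-3*y, -3*x + cos(y) - 4*exp(-y), 0)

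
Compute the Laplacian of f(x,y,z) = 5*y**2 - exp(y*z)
-y**2*exp(y*z) - z**2*exp(y*z) + 10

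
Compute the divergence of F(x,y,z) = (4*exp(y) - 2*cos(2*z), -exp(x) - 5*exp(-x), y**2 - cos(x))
0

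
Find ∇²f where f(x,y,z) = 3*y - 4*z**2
-8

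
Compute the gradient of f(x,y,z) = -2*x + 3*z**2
(-2, 0, 6*z)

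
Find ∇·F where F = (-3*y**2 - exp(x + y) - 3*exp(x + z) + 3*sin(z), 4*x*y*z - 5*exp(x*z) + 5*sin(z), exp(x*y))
4*x*z - exp(x + y) - 3*exp(x + z)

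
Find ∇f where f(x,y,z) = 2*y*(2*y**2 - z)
(0, 12*y**2 - 2*z, -2*y)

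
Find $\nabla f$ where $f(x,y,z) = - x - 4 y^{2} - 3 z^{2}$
(-1, -8*y, -6*z)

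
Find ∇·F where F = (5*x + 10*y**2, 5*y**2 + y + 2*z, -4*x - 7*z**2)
10*y - 14*z + 6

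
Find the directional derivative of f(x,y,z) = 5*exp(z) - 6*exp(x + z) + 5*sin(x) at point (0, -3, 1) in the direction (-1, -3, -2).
sqrt(14)*(-5 + 8*E)/14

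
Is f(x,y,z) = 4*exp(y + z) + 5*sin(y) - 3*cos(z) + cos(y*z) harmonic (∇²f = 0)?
No, ∇²f = -y**2*cos(y*z) - z**2*cos(y*z) + 8*exp(y + z) - 5*sin(y) + 3*cos(z)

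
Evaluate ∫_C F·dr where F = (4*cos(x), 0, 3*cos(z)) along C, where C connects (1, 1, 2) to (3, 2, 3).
-4*sin(1) - 3*sin(2) + 7*sin(3)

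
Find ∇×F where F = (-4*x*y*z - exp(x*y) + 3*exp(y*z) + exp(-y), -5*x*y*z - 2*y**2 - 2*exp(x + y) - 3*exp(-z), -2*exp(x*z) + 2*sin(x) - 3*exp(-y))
(5*x*y - 3*exp(-z) + 3*exp(-y), -4*x*y + 3*y*exp(y*z) + 2*z*exp(x*z) - 2*cos(x), 4*x*z + x*exp(x*y) - 5*y*z - 3*z*exp(y*z) - 2*exp(x + y) + exp(-y))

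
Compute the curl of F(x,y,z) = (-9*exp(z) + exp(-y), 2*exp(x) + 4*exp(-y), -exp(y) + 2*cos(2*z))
(-exp(y), -9*exp(z), 2*exp(x) + exp(-y))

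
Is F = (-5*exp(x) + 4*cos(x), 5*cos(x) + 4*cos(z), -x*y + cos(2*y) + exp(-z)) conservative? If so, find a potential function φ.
No, ∇×F = (-x - 2*sin(2*y) + 4*sin(z), y, -5*sin(x)) ≠ 0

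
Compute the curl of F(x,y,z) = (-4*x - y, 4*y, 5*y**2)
(10*y, 0, 1)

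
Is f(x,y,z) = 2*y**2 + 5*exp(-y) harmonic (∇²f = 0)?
No, ∇²f = 4 + 5*exp(-y)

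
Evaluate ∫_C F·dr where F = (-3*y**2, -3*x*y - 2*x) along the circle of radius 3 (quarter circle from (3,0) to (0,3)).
27 - 9*pi/2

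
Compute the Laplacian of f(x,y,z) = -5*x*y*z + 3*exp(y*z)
3*(y**2 + z**2)*exp(y*z)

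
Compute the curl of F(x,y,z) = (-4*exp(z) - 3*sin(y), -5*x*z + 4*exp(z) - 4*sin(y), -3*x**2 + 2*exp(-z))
(5*x - 4*exp(z), 6*x - 4*exp(z), -5*z + 3*cos(y))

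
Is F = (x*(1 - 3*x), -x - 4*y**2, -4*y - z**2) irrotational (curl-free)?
No, ∇×F = (-4, 0, -1)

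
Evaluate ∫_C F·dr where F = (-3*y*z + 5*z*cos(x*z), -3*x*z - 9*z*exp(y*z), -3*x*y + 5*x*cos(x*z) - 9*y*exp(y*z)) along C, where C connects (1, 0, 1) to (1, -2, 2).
-5*sin(1) - 9*exp(-4) + 5*sin(2) + 21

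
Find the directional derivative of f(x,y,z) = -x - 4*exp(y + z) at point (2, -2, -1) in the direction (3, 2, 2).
sqrt(17)*(-3*exp(3) - 16)*exp(-3)/17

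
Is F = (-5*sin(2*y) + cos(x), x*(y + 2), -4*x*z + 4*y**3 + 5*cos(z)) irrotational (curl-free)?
No, ∇×F = (12*y**2, 4*z, y + 10*cos(2*y) + 2)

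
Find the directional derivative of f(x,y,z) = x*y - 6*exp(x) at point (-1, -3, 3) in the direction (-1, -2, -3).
sqrt(14)*(6 + 5*E)*exp(-1)/14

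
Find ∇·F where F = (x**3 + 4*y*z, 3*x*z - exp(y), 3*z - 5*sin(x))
3*x**2 - exp(y) + 3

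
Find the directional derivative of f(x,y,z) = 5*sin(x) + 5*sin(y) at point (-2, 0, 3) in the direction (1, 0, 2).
sqrt(5)*cos(2)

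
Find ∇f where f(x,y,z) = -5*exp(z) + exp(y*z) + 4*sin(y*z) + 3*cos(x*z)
(-3*z*sin(x*z), z*(exp(y*z) + 4*cos(y*z)), -3*x*sin(x*z) + y*exp(y*z) + 4*y*cos(y*z) - 5*exp(z))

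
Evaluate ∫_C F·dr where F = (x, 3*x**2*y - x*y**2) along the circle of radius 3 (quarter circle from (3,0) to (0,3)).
225/4 - 81*pi/16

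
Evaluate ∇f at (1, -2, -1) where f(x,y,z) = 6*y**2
(0, -24, 0)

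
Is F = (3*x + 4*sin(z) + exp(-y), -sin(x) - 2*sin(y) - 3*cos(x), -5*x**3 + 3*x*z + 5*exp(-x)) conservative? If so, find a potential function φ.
No, ∇×F = (0, 15*x**2 - 3*z + 4*cos(z) + 5*exp(-x), 3*sin(x) - cos(x) + exp(-y)) ≠ 0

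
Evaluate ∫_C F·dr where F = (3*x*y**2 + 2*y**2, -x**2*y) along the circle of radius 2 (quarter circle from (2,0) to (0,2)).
-80/3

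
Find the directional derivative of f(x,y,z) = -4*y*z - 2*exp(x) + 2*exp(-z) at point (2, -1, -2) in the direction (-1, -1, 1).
-4*sqrt(3)/3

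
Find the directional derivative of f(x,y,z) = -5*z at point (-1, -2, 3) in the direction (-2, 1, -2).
10/3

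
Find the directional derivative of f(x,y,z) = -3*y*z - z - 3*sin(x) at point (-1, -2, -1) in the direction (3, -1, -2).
-sqrt(14)*(9*cos(1) + 13)/14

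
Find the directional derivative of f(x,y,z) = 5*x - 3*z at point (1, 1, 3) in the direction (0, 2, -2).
3*sqrt(2)/2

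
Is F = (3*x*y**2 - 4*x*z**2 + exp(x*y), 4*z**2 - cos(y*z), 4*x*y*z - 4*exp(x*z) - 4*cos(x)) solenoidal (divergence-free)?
No, ∇·F = 4*x*y - 4*x*exp(x*z) + 3*y**2 + y*exp(x*y) - 4*z**2 + z*sin(y*z)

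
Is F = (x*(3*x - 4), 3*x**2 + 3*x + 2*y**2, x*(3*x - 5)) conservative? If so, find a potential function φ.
No, ∇×F = (0, 5 - 6*x, 6*x + 3) ≠ 0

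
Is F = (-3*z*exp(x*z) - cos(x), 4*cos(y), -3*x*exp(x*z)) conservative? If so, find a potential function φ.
Yes, F is conservative. φ = -3*exp(x*z) - sin(x) + 4*sin(y)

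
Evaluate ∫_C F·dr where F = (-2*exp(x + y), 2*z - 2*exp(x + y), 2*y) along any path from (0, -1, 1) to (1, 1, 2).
-2*exp(2) + 2*exp(-1) + 6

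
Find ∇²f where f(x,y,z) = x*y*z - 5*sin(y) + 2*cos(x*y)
-2*x**2*cos(x*y) - 2*y**2*cos(x*y) + 5*sin(y)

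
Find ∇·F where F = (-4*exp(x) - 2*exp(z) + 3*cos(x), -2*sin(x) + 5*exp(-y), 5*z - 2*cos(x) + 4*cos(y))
-4*exp(x) - 3*sin(x) + 5 - 5*exp(-y)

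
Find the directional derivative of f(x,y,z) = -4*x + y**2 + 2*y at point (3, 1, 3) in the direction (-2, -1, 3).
2*sqrt(14)/7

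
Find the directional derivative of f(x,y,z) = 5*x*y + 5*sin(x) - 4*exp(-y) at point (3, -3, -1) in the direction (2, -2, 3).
2*sqrt(17)*(-4*exp(3) - 30 + 5*cos(3))/17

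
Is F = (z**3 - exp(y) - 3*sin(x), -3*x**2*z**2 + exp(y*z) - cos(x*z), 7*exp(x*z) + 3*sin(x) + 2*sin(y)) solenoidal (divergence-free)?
No, ∇·F = 7*x*exp(x*z) + z*exp(y*z) - 3*cos(x)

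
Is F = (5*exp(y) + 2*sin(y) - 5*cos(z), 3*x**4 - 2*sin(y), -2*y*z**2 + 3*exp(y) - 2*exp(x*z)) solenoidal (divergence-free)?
No, ∇·F = -2*x*exp(x*z) - 4*y*z - 2*cos(y)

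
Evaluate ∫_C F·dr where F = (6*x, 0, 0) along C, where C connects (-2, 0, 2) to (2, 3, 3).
0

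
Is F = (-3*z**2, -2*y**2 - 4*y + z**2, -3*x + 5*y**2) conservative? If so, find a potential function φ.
No, ∇×F = (10*y - 2*z, 3 - 6*z, 0) ≠ 0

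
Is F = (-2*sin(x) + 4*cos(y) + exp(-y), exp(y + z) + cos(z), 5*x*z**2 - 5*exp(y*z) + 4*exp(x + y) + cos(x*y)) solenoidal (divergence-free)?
No, ∇·F = 10*x*z - 5*y*exp(y*z) + exp(y + z) - 2*cos(x)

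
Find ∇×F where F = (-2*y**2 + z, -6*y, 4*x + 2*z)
(0, -3, 4*y)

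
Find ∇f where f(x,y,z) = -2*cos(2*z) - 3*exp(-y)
(0, 3*exp(-y), 4*sin(2*z))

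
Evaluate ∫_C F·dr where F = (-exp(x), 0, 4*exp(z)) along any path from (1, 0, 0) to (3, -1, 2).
-exp(3) - 4 + E + 4*exp(2)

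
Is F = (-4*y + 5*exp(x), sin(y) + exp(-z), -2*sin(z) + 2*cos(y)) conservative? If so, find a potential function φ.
No, ∇×F = (-2*sin(y) + exp(-z), 0, 4) ≠ 0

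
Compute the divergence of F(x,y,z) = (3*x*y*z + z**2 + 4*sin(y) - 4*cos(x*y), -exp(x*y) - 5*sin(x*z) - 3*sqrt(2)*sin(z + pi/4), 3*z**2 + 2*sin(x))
-x*exp(x*y) + 3*y*z + 4*y*sin(x*y) + 6*z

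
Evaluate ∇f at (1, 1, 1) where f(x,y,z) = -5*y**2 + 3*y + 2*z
(0, -7, 2)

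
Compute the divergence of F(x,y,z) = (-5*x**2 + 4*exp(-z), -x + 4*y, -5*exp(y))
4 - 10*x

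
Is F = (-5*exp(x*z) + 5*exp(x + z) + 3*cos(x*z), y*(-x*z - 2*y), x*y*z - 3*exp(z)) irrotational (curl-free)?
No, ∇×F = (x*(y + z), -5*x*exp(x*z) - 3*x*sin(x*z) - y*z + 5*exp(x + z), -y*z)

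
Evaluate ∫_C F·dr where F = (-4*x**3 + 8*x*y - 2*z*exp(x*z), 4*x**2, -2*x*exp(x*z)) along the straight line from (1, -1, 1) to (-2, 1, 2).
-2*exp(-4) + 5 + 2*E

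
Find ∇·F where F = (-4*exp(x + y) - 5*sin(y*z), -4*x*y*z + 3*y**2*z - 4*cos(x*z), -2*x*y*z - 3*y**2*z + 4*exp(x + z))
-2*x*y - 4*x*z - 3*y**2 + 6*y*z - 4*exp(x + y) + 4*exp(x + z)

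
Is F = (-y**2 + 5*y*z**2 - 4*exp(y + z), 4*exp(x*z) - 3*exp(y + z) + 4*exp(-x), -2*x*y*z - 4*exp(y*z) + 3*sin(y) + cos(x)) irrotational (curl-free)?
No, ∇×F = (-2*x*z - 4*x*exp(x*z) - 4*z*exp(y*z) + 3*exp(y + z) + 3*cos(y), 12*y*z - 4*exp(y + z) + sin(x), 2*y - 5*z**2 + 4*z*exp(x*z) + 4*exp(y + z) - 4*exp(-x))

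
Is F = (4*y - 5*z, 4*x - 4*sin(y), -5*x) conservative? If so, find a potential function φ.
Yes, F is conservative. φ = 4*x*y - 5*x*z + 4*cos(y)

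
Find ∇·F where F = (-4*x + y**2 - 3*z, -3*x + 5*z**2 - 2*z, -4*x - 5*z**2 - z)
-10*z - 5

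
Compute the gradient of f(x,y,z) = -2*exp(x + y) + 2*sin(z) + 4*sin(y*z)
(-2*exp(x + y), 4*z*cos(y*z) - 2*exp(x + y), 4*y*cos(y*z) + 2*cos(z))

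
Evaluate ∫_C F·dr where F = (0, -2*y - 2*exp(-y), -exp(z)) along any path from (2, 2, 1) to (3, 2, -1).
2*sinh(1)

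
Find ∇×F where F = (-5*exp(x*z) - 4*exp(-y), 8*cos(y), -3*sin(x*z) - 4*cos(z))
(0, -5*x*exp(x*z) + 3*z*cos(x*z), -4*exp(-y))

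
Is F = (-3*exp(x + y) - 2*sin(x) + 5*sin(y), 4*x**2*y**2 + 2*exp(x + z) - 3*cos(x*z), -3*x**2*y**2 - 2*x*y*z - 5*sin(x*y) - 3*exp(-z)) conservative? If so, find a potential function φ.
No, ∇×F = (-6*x**2*y - 2*x*z - 3*x*sin(x*z) - 5*x*cos(x*y) - 2*exp(x + z), y*(6*x*y + 2*z + 5*cos(x*y)), 8*x*y**2 + 3*z*sin(x*z) + 3*exp(x + y) + 2*exp(x + z) - 5*cos(y)) ≠ 0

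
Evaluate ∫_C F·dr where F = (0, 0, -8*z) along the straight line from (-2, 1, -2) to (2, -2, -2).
0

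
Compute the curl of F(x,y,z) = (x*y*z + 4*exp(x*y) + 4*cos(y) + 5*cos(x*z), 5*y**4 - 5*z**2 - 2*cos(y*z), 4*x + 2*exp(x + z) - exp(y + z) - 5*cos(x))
(-2*y*sin(y*z) + 10*z - exp(y + z), x*y - 5*x*sin(x*z) - 2*exp(x + z) - 5*sin(x) - 4, -x*z - 4*x*exp(x*y) + 4*sin(y))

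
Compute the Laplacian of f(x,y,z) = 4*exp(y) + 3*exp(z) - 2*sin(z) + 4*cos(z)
4*exp(y) + 3*exp(z) + 2*sin(z) - 4*cos(z)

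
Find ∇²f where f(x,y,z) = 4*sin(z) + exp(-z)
-4*sin(z) + exp(-z)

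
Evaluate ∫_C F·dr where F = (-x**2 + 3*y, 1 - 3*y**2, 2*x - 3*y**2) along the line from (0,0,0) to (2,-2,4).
-32/3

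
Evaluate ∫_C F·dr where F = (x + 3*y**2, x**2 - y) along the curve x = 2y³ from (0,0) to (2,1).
397/70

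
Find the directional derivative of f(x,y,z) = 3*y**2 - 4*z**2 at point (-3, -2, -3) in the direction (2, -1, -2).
-12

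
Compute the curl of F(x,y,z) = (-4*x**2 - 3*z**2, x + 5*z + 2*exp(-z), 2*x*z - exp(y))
(-exp(y) - 5 + 2*exp(-z), -8*z, 1)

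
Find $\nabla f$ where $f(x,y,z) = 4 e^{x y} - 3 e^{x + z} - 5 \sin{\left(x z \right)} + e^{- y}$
(4*y*exp(x*y) - 5*z*cos(x*z) - 3*exp(x + z), 4*x*exp(x*y) - exp(-y), -5*x*cos(x*z) - 3*exp(x + z))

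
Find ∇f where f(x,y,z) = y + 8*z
(0, 1, 8)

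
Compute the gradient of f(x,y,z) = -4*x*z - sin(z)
(-4*z, 0, -4*x - cos(z))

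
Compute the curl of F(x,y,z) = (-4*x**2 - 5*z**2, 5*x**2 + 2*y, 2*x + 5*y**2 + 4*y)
(10*y + 4, -10*z - 2, 10*x)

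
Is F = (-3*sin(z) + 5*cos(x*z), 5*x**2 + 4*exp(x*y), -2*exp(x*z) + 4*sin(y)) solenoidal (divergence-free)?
No, ∇·F = 4*x*exp(x*y) - 2*x*exp(x*z) - 5*z*sin(x*z)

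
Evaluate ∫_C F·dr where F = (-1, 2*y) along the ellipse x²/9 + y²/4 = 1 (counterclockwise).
0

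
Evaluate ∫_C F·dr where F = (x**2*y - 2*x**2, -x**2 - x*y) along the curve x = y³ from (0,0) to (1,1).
-149/210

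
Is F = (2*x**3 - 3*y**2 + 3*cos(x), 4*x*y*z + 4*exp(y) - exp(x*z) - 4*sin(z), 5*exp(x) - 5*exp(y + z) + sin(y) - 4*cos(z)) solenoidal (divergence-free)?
No, ∇·F = 6*x**2 + 4*x*z + 4*exp(y) - 5*exp(y + z) - 3*sin(x) + 4*sin(z)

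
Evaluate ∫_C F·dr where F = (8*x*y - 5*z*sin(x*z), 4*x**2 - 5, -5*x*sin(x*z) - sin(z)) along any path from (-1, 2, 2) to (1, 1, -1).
1 - 6*cos(2) + 6*cos(1)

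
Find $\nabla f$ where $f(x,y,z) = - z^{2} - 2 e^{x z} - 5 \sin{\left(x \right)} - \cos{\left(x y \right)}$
(y*sin(x*y) - 2*z*exp(x*z) - 5*cos(x), x*sin(x*y), -2*x*exp(x*z) - 2*z)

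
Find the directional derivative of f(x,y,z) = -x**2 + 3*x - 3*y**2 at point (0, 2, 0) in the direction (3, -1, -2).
3*sqrt(14)/2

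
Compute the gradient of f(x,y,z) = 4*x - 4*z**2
(4, 0, -8*z)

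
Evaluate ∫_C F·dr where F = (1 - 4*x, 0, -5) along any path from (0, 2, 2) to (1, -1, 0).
9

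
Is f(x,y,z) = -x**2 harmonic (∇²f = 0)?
No, ∇²f = -2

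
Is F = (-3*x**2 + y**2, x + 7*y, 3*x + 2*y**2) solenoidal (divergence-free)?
No, ∇·F = 7 - 6*x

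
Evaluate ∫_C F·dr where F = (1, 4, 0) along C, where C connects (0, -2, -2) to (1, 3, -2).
21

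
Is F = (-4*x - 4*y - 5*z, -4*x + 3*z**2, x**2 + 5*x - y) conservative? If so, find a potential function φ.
No, ∇×F = (-6*z - 1, -2*x - 10, 0) ≠ 0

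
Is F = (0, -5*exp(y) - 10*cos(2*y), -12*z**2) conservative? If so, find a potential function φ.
Yes, F is conservative. φ = -4*z**3 - 5*exp(y) - 5*sin(2*y)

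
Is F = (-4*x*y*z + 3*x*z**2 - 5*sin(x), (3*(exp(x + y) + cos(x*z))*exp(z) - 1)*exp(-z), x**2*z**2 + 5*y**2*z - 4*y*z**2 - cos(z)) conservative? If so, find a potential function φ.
No, ∇×F = (3*x*sin(x*z) + 10*y*z - 4*z**2 - exp(-z), 2*x*(-2*y - z**2 + 3*z), 4*x*z - 3*z*sin(x*z) + 3*exp(x + y)) ≠ 0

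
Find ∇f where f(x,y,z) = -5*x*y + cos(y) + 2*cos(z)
(-5*y, -5*x - sin(y), -2*sin(z))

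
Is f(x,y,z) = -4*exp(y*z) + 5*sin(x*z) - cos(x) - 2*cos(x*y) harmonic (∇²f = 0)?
No, ∇²f = -5*x**2*sin(x*z) + 2*x**2*cos(x*y) - 4*y**2*exp(y*z) + 2*y**2*cos(x*y) - 4*z**2*exp(y*z) - 5*z**2*sin(x*z) + cos(x)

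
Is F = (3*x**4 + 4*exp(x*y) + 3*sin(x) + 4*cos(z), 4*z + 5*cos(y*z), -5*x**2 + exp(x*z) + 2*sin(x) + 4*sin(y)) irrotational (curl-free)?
No, ∇×F = (5*y*sin(y*z) + 4*cos(y) - 4, 10*x - z*exp(x*z) - 4*sin(z) - 2*cos(x), -4*x*exp(x*y))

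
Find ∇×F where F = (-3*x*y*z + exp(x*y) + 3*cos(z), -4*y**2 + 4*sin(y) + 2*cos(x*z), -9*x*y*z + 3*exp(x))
(x*(-9*z + 2*sin(x*z)), -3*x*y + 9*y*z - 3*exp(x) - 3*sin(z), 3*x*z - x*exp(x*y) - 2*z*sin(x*z))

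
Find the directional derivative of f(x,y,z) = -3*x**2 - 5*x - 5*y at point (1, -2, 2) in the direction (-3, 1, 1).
28*sqrt(11)/11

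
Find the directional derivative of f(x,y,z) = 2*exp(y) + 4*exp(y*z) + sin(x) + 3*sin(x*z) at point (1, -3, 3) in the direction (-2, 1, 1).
sqrt(6)*(-2*exp(3)*cos(1) + 2 - 15*exp(3)*cos(3))*exp(-3)/6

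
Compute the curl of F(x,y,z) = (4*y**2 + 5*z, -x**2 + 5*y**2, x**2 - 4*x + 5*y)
(5, 9 - 2*x, -2*x - 8*y)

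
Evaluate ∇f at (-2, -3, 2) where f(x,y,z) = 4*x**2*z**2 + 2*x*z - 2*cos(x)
(-60 - 2*sin(2), 0, 60)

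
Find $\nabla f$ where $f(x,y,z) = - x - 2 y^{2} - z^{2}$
(-1, -4*y, -2*z)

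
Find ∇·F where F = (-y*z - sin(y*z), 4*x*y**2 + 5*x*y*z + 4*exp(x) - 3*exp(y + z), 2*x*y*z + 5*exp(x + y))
10*x*y + 5*x*z - 3*exp(y + z)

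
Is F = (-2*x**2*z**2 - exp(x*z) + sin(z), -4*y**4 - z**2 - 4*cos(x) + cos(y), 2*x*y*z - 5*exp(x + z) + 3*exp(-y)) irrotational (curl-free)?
No, ∇×F = (2*x*z + 2*z - 3*exp(-y), -4*x**2*z - x*exp(x*z) - 2*y*z + 5*exp(x + z) + cos(z), 4*sin(x))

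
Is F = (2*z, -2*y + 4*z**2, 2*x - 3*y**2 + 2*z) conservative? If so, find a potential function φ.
No, ∇×F = (-6*y - 8*z, 0, 0) ≠ 0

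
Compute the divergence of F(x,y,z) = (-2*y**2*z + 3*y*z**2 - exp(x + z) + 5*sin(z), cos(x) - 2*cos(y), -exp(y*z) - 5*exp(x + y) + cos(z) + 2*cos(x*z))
-2*x*sin(x*z) - y*exp(y*z) - exp(x + z) + 2*sin(y) - sin(z)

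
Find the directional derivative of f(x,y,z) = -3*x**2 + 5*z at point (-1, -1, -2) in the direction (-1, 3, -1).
-sqrt(11)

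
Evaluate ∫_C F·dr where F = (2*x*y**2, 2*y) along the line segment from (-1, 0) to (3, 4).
304/3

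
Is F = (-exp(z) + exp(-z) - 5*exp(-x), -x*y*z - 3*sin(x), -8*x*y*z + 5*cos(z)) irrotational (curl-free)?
No, ∇×F = (x*(y - 8*z), 8*y*z - 2*cosh(z), -y*z - 3*cos(x))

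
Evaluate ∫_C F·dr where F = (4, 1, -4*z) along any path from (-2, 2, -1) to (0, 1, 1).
7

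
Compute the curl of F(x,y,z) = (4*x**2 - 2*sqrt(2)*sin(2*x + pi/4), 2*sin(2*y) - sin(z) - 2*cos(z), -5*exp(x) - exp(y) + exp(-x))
(-exp(y) - 2*sin(z) + cos(z), 5*exp(x) + exp(-x), 0)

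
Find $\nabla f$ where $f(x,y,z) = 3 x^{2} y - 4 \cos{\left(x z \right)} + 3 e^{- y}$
(6*x*y + 4*z*sin(x*z), 3*x**2 - 3*exp(-y), 4*x*sin(x*z))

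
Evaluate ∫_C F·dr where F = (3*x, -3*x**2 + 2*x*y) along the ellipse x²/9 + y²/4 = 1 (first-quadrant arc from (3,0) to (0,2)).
-83/2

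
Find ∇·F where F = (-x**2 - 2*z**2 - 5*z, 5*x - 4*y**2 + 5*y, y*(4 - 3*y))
-2*x - 8*y + 5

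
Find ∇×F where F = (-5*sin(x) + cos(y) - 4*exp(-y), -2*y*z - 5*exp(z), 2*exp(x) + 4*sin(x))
(2*y + 5*exp(z), -2*exp(x) - 4*cos(x), sin(y) - 4*exp(-y))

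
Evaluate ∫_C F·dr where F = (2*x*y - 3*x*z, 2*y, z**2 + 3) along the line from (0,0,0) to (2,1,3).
29/3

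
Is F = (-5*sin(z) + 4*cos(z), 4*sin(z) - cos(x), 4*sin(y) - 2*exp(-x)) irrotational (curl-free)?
No, ∇×F = (4*cos(y) - 4*cos(z), -4*sin(z) - 5*cos(z) - 2*exp(-x), sin(x))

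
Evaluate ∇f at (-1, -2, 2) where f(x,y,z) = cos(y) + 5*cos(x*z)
(10*sin(2), sin(2), -5*sin(2))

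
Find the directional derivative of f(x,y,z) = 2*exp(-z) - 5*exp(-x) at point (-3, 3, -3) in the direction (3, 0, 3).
3*sqrt(2)*exp(3)/2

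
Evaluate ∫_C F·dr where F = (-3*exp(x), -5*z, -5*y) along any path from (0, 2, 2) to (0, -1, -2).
10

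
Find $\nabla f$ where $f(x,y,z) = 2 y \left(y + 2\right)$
(0, 4*y + 4, 0)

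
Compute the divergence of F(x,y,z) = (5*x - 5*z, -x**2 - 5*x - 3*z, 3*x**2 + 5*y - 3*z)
2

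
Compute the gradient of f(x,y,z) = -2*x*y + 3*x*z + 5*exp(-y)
(-2*y + 3*z, -2*x - 5*exp(-y), 3*x)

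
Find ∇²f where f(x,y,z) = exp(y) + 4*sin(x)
exp(y) - 4*sin(x)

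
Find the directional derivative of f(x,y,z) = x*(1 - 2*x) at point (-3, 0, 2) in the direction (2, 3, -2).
26*sqrt(17)/17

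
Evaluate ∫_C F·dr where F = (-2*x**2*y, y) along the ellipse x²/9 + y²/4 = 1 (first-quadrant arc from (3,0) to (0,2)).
2 + 27*pi/4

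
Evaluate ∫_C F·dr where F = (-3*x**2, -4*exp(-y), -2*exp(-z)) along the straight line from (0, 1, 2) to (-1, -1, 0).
-4*exp(-1) - 2*exp(-2) + 3 + 4*E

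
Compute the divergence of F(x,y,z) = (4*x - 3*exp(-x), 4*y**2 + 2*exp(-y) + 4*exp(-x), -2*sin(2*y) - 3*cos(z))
8*y + 3*sin(z) + 4 - 2*exp(-y) + 3*exp(-x)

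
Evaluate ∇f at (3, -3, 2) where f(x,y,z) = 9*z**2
(0, 0, 36)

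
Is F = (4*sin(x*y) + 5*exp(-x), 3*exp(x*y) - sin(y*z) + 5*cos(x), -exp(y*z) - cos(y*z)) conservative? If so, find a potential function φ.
No, ∇×F = (y*cos(y*z) - z*exp(y*z) + z*sin(y*z), 0, -4*x*cos(x*y) + 3*y*exp(x*y) - 5*sin(x)) ≠ 0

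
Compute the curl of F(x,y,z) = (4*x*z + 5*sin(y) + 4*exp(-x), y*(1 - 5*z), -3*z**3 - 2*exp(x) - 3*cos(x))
(5*y, 4*x + 2*exp(x) - 3*sin(x), -5*cos(y))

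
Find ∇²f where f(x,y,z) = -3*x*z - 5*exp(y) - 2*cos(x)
-5*exp(y) + 2*cos(x)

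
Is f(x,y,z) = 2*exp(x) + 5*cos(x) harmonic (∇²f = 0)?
No, ∇²f = 2*exp(x) - 5*cos(x)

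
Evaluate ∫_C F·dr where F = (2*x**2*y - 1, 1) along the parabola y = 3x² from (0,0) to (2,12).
242/5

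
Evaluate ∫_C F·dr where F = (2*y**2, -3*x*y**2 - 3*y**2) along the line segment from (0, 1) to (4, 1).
8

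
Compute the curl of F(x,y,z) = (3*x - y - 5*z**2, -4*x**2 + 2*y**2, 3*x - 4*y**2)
(-8*y, -10*z - 3, 1 - 8*x)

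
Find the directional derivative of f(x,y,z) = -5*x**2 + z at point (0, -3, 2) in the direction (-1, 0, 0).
0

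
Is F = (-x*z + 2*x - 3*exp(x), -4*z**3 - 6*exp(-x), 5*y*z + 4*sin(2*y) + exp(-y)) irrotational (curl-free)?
No, ∇×F = (12*z**2 + 5*z + 8*cos(2*y) - exp(-y), -x, 6*exp(-x))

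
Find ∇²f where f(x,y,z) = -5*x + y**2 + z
2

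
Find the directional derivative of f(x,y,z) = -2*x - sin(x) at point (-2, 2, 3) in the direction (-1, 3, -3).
sqrt(19)*(cos(2) + 2)/19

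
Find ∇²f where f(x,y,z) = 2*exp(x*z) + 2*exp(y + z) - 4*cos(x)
2*x**2*exp(x*z) + 2*z**2*exp(x*z) + 4*exp(y + z) + 4*cos(x)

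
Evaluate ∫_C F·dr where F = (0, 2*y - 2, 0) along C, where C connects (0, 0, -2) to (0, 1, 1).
-1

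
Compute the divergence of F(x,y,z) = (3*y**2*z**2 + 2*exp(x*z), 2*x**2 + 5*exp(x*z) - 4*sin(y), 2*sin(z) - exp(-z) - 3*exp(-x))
2*z*exp(x*z) - 4*cos(y) + 2*cos(z) + exp(-z)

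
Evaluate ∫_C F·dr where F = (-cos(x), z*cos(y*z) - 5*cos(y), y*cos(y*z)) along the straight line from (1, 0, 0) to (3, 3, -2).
-6*sin(3) - sin(6) + sin(1)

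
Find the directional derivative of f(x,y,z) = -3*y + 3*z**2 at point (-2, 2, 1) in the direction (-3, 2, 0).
-6*sqrt(13)/13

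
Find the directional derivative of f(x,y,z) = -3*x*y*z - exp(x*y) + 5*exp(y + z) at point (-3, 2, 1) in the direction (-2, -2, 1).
-5*exp(3)/3 - 2*exp(-6)/3 + 4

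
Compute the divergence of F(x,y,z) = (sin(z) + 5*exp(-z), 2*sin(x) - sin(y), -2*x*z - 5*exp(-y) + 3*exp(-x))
-2*x - cos(y)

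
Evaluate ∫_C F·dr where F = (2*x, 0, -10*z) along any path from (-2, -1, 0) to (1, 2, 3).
-48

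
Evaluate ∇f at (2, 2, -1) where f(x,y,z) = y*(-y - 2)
(0, -6, 0)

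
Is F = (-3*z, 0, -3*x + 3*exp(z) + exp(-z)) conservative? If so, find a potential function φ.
Yes, F is conservative. φ = -3*x*z + 3*exp(z) - exp(-z)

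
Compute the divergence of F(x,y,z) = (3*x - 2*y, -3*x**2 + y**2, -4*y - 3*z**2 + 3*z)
2*y - 6*z + 6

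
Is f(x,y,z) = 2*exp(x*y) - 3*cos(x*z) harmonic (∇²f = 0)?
No, ∇²f = 2*x**2*exp(x*y) + 3*x**2*cos(x*z) + 2*y**2*exp(x*y) + 3*z**2*cos(x*z)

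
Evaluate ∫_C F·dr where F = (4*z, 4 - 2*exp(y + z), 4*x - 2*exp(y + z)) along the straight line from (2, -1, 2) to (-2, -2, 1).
-28 + 4*sinh(1)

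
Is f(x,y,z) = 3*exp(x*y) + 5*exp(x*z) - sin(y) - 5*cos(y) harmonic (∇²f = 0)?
No, ∇²f = 3*x**2*exp(x*y) + 5*x**2*exp(x*z) + 3*y**2*exp(x*y) + 5*z**2*exp(x*z) + sin(y) + 5*cos(y)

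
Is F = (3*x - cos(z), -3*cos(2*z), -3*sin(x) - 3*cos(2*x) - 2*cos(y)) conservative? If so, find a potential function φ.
No, ∇×F = (2*sin(y) - 6*sin(2*z), -6*sin(2*x) + sin(z) + 3*cos(x), 0) ≠ 0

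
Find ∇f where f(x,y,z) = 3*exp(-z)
(0, 0, -3*exp(-z))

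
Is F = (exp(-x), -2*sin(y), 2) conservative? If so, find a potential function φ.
Yes, F is conservative. φ = 2*z + 2*cos(y) - exp(-x)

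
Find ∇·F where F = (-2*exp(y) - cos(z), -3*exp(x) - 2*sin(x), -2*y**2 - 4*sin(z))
-4*cos(z)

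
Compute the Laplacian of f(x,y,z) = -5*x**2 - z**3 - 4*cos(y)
-6*z + 4*cos(y) - 10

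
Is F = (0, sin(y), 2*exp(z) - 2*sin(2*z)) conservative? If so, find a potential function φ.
Yes, F is conservative. φ = 2*exp(z) - cos(y) + cos(2*z)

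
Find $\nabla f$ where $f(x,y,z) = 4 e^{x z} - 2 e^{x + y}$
(4*z*exp(x*z) - 2*exp(x + y), -2*exp(x + y), 4*x*exp(x*z))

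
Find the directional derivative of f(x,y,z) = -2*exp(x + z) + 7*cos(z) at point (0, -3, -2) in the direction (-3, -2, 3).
21*sqrt(22)*sin(2)/22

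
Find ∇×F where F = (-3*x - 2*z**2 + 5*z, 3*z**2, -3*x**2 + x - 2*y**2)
(-4*y - 6*z, 6*x - 4*z + 4, 0)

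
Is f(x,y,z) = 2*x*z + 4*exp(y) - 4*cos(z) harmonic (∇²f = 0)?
No, ∇²f = 4*exp(y) + 4*cos(z)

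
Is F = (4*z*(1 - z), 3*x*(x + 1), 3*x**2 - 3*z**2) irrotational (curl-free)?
No, ∇×F = (0, -6*x - 8*z + 4, 6*x + 3)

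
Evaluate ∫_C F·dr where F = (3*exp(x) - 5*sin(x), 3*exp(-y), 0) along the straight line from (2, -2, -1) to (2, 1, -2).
-(3 - 3*exp(3))*exp(-1)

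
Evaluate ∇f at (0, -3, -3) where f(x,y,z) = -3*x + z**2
(-3, 0, -6)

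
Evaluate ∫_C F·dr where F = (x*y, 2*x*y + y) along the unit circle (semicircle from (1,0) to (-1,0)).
4/3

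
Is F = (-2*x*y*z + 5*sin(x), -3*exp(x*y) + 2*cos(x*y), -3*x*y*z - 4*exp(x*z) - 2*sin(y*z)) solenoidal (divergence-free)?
No, ∇·F = -3*x*y - 3*x*exp(x*y) - 4*x*exp(x*z) - 2*x*sin(x*y) - 2*y*z - 2*y*cos(y*z) + 5*cos(x)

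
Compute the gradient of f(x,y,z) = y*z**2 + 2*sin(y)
(0, z**2 + 2*cos(y), 2*y*z)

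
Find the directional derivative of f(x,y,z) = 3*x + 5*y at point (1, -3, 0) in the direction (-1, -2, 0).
-13*sqrt(5)/5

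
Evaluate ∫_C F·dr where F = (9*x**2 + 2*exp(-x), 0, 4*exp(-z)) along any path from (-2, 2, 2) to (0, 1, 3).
-4*exp(-3) + 4*exp(-2) + 2*exp(2) + 22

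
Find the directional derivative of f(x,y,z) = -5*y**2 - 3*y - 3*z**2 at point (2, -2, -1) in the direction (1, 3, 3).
69*sqrt(19)/19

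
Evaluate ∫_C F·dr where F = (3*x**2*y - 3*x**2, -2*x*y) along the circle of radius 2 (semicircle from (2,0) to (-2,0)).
16/3 - 6*pi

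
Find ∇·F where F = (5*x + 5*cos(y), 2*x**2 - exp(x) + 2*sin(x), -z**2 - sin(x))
5 - 2*z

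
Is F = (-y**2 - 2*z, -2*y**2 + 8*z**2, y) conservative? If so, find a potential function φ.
No, ∇×F = (1 - 16*z, -2, 2*y) ≠ 0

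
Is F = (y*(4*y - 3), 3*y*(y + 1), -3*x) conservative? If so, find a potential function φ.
No, ∇×F = (0, 3, 3 - 8*y) ≠ 0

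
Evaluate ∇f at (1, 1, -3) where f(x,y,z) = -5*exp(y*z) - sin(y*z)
(0, 3*cos(3) + 15*exp(-3), -5*exp(-3) - cos(3))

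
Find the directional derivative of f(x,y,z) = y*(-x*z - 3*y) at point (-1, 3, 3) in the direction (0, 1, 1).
-6*sqrt(2)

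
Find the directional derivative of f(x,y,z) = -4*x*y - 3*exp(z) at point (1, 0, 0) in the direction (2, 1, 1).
-7*sqrt(6)/6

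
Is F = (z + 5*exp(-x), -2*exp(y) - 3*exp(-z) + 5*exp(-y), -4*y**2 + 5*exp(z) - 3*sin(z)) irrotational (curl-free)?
No, ∇×F = (-8*y - 3*exp(-z), 1, 0)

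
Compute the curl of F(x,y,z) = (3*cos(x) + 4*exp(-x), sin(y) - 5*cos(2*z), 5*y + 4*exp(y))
(4*exp(y) - 10*sin(2*z) + 5, 0, 0)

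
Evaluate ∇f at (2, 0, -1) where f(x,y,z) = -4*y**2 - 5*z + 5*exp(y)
(0, 5, -5)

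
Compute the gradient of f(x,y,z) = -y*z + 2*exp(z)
(0, -z, -y + 2*exp(z))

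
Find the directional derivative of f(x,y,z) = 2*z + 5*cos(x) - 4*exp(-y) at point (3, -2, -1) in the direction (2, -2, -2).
-sqrt(3)*(5*sin(3) + 2 + 4*exp(2))/3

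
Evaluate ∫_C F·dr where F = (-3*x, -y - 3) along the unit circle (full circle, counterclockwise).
0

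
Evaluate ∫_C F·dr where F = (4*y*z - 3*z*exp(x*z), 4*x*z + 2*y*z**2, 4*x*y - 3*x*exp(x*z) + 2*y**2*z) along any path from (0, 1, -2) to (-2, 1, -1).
8 - 3*exp(2)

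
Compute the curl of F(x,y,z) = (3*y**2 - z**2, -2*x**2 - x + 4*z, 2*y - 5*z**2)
(-2, -2*z, -4*x - 6*y - 1)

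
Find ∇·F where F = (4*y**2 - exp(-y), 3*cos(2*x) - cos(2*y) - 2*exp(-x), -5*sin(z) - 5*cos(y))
2*sin(2*y) - 5*cos(z)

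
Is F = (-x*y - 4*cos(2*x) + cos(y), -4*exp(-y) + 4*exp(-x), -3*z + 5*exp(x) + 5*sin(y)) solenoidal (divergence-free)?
No, ∇·F = -y + 8*sin(2*x) - 3 + 4*exp(-y)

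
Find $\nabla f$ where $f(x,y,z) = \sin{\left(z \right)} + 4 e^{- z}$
(0, 0, cos(z) - 4*exp(-z))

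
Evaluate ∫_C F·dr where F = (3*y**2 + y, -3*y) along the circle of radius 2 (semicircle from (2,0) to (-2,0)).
-32 - 2*pi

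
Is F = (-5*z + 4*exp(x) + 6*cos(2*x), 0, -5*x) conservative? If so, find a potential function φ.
Yes, F is conservative. φ = -5*x*z + 4*exp(x) + 3*sin(2*x)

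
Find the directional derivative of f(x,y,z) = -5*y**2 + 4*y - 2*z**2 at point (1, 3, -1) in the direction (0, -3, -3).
11*sqrt(2)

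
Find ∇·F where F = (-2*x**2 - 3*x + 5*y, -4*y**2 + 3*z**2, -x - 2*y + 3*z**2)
-4*x - 8*y + 6*z - 3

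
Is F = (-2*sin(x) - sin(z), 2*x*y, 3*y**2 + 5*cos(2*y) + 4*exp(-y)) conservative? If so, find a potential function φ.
No, ∇×F = (6*y - 10*sin(2*y) - 4*exp(-y), -cos(z), 2*y) ≠ 0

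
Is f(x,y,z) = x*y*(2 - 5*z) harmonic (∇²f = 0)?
Yes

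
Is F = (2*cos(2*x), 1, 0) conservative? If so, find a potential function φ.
Yes, F is conservative. φ = y + sin(2*x)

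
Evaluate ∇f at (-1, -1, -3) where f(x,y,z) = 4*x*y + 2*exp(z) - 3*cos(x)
(-4 - 3*sin(1), -4, 2*exp(-3))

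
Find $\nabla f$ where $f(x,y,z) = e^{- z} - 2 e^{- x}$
(2*exp(-x), 0, -exp(-z))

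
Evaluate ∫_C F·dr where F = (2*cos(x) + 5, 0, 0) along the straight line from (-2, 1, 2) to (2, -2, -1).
4*sin(2) + 20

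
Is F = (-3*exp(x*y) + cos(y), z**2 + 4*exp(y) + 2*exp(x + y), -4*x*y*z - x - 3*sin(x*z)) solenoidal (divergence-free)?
No, ∇·F = -4*x*y - 3*x*cos(x*z) - 3*y*exp(x*y) + 4*exp(y) + 2*exp(x + y)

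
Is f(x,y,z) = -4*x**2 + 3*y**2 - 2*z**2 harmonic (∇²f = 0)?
No, ∇²f = -6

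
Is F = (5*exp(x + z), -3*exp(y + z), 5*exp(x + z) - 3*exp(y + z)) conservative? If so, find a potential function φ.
Yes, F is conservative. φ = 5*exp(x + z) - 3*exp(y + z)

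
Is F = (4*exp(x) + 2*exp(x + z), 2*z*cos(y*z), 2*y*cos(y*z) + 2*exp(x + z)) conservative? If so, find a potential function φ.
Yes, F is conservative. φ = 4*exp(x) + 2*exp(x + z) + 2*sin(y*z)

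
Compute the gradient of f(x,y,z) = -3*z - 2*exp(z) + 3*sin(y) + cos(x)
(-sin(x), 3*cos(y), -2*exp(z) - 3)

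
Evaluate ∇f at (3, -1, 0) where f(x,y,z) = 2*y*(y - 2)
(0, -8, 0)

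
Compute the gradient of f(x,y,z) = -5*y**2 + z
(0, -10*y, 1)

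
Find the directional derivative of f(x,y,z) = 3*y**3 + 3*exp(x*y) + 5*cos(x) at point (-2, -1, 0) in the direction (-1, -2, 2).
-6 - 5*sin(2)/3 + 5*exp(2)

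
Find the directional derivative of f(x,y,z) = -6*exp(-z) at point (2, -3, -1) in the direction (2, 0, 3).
18*sqrt(13)*E/13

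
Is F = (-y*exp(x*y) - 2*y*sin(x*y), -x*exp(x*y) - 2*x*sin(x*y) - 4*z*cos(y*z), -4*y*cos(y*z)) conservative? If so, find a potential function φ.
Yes, F is conservative. φ = -exp(x*y) - 4*sin(y*z) + 2*cos(x*y)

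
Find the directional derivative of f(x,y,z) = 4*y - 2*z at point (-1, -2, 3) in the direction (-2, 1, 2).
0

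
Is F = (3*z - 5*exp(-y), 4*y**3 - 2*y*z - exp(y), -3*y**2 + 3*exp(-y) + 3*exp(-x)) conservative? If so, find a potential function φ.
No, ∇×F = (-4*y - 3*exp(-y), 3 + 3*exp(-x), -5*exp(-y)) ≠ 0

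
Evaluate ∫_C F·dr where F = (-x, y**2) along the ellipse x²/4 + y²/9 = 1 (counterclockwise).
0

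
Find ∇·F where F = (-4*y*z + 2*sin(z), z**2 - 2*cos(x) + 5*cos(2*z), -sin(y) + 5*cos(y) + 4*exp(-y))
0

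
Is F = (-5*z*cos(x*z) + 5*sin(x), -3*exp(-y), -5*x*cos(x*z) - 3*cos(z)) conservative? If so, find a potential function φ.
Yes, F is conservative. φ = -3*sin(z) - 5*sin(x*z) - 5*cos(x) + 3*exp(-y)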